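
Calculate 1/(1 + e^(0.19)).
0.4526

sigmoid(-0.19) = 1/(1 + e^(0.19)) = 1/(1 + 1.209) = 0.4526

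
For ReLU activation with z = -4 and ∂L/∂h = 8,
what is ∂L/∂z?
∂L/∂z = 0

h = ReLU(-4) = 0
Since z < 0: ∂h/∂z = 0
∂L/∂z = ∂L/∂h · ∂h/∂z = 8 × 0 = 0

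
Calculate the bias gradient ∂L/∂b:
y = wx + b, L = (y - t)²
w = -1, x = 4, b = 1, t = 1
∂L/∂b = -8

y = wx + b = (-1)(4) + 1 = -3
∂L/∂y = 2(y - t) = 2(-3 - 1) = -8
∂y/∂b = 1
∂L/∂b = ∂L/∂y · ∂y/∂b = -8 × 1 = -8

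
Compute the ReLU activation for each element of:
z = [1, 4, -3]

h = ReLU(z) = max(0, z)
h = [1, 4, 0]

ReLU applied element-wise: max(0,1)=1, max(0,4)=4, max(0,-3)=0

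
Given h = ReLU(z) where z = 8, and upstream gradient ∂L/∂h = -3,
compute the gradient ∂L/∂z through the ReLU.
∂L/∂z = -3

h = ReLU(8) = 8
Since z > 0: ∂h/∂z = 1
∂L/∂z = ∂L/∂h · ∂h/∂z = -3 × 1 = -3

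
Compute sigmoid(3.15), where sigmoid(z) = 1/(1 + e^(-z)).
0.9589

sigmoid(3.15) = 1/(1 + e^(-3.15)) = 1/(1 + 0.04285) = 0.9589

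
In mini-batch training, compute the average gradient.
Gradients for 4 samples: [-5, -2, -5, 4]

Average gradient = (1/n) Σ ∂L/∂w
Average gradient = -2

Average = (1/4)(-5 + -2 + -5 + 4) = -8/4 = -2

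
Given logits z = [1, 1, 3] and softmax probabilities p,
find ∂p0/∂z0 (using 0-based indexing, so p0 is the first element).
∂p0/∂z0 = 0.09516

p = softmax(z) = [0.1065, 0.1065, 0.787]
p0 = 0.1065

∂p0/∂z0 = p0(1 - p0) = 0.1065 × (1 - 0.1065) = 0.09516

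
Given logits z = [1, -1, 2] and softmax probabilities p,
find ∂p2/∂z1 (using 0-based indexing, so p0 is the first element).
∂p2/∂z1 = -0.02477

p = softmax(z) = [0.2595, 0.03512, 0.7054]
p2 = 0.7054, p1 = 0.03512

∂p2/∂z1 = -p2 × p1 = -0.7054 × 0.03512 = -0.02477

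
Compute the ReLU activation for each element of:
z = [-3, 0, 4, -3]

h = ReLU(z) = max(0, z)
h = [0, 0, 4, 0]

ReLU applied element-wise: max(0,-3)=0, max(0,0)=0, max(0,4)=4, max(0,-3)=0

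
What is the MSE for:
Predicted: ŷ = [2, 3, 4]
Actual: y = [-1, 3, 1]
MSE = 6

MSE = (1/3)((2--1)² + (3-3)² + (4-1)²) = (1/3)(9 + 0 + 9) = 6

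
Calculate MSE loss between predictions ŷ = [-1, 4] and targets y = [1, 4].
MSE = 2

MSE = (1/2)((-1-1)² + (4-4)²) = (1/2)(4 + 0) = 2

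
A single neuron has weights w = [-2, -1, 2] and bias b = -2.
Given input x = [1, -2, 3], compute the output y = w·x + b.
y = 4

y = (-2)(1) + (-1)(-2) + (2)(3) + -2 = 4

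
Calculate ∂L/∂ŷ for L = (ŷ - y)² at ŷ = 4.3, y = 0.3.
∂L/∂ŷ = 8.0

∂L/∂ŷ = 2(ŷ - y) = 2(4.3 - 0.3) = 2(4.0) = 8.0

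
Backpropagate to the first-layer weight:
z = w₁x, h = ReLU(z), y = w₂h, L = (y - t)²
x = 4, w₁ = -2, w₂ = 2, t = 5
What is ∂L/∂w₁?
∂L/∂w₁ = 0

Forward pass:
z = w₁x = -2×4 = -8
h = ReLU(-8) = 0
y = w₂h = 2×0 = 0

Backward pass:
∂L/∂y = 2(y - t) = 2(0 - 5) = -10
∂y/∂h = w₂ = 2
∂h/∂z = 0 (ReLU derivative)
∂z/∂w₁ = x = 4

∂L/∂w₁ = -10 × 2 × 0 × 4 = 0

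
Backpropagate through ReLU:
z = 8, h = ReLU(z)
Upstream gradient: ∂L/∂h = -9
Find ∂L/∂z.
∂L/∂z = -9

h = ReLU(8) = 8
Since z > 0: ∂h/∂z = 1
∂L/∂z = ∂L/∂h · ∂h/∂z = -9 × 1 = -9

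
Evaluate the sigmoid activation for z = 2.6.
0.9309

sigmoid(2.6) = 1/(1 + e^(-2.6)) = 1/(1 + 0.07427) = 0.9309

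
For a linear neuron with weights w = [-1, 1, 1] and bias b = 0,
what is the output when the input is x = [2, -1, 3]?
y = 0

y = (-1)(2) + (1)(-1) + (1)(3) + 0 = 0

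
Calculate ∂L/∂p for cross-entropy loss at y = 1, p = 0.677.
∂L/∂p = -1.477

∂L/∂p = -y/p + (1-y)/(1-p) = -1/0.677 + 0 = -1.477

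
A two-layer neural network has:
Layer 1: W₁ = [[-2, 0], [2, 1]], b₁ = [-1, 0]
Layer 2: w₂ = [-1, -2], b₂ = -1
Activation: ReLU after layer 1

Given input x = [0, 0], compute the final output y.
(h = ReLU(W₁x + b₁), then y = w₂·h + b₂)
y = -1

Layer 1 pre-activation: z₁ = [-1, 0]
After ReLU: h = [0, 0]
Layer 2 output: y = -1×0 + -2×0 + -1 = -1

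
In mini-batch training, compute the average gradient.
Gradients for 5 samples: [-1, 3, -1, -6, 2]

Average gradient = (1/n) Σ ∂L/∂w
Average gradient = -0.6

Average = (1/5)(-1 + 3 + -1 + -6 + 2) = -3/5 = -0.6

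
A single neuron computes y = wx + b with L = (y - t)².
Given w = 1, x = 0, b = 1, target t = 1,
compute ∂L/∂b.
∂L/∂b = 0

y = wx + b = (1)(0) + 1 = 1
∂L/∂y = 2(y - t) = 2(1 - 1) = 0
∂y/∂b = 1
∂L/∂b = ∂L/∂y · ∂y/∂b = 0 × 1 = 0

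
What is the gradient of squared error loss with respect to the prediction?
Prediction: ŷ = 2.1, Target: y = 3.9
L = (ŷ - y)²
∂L/∂ŷ = -3.6

∂L/∂ŷ = 2(ŷ - y) = 2(2.1 - 3.9) = 2(-1.8) = -3.6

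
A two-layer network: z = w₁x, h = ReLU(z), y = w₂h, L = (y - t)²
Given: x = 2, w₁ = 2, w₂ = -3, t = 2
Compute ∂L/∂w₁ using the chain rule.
∂L/∂w₁ = 168

Forward pass:
z = w₁x = 2×2 = 4
h = ReLU(4) = 4
y = w₂h = -3×4 = -12

Backward pass:
∂L/∂y = 2(y - t) = 2(-12 - 2) = -28
∂y/∂h = w₂ = -3
∂h/∂z = 1 (ReLU derivative)
∂z/∂w₁ = x = 2

∂L/∂w₁ = -28 × -3 × 1 × 2 = 168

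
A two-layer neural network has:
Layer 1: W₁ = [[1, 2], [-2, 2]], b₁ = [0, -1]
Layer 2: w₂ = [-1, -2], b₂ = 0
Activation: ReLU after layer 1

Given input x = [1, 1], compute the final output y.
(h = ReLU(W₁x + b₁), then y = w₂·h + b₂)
y = -3

Layer 1 pre-activation: z₁ = [3, -1]
After ReLU: h = [3, 0]
Layer 2 output: y = -1×3 + -2×0 + 0 = -3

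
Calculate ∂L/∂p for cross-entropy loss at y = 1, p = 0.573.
∂L/∂p = -1.745

∂L/∂p = -y/p + (1-y)/(1-p) = -1/0.573 + 0 = -1.745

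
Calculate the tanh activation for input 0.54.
0.493

tanh(0.54) = (e^(0.54) - e^(-0.54))/(e^(0.54) + e^(-0.54)) = 0.493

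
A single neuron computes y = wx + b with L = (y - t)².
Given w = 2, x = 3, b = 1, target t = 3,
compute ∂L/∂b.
∂L/∂b = 8

y = wx + b = (2)(3) + 1 = 7
∂L/∂y = 2(y - t) = 2(7 - 3) = 8
∂y/∂b = 1
∂L/∂b = ∂L/∂y · ∂y/∂b = 8 × 1 = 8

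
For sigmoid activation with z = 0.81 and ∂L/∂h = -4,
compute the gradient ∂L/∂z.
∂L/∂z = -0.8524

σ(0.81) = 0.6921
σ'(0.81) = σ(0.81)(1 - σ(0.81)) = 0.6921 × 0.3079 = 0.2131
∂L/∂z = ∂L/∂h · σ'(z) = -4 × 0.2131 = -0.8524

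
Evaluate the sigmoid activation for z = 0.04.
0.51

sigmoid(0.04) = 1/(1 + e^(-0.04)) = 1/(1 + 0.9608) = 0.51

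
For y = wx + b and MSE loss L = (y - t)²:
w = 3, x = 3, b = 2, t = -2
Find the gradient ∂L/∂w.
∂L/∂w = 78

y = wx + b = (3)(3) + 2 = 11
∂L/∂y = 2(y - t) = 2(11 - -2) = 26
∂y/∂w = x = 3
∂L/∂w = ∂L/∂y · ∂y/∂w = 26 × 3 = 78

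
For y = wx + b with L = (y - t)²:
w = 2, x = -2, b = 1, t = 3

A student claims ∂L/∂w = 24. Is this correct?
Correct

y = (2)(-2) + 1 = -3
∂L/∂y = 2(y - t) = 2(-3 - 3) = -12
∂y/∂w = x = -2
∂L/∂w = -12 × -2 = 24

Claimed value: 24
Correct: The correct gradient is 24.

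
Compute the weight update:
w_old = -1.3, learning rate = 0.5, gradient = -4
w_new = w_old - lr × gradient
w_new = 0.7

w_new = w - η·∂L/∂w = -1.3 - 0.5×(-4) = -1.3 - (-2) = 0.7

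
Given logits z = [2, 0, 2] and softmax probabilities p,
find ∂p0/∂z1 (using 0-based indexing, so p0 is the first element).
∂p0/∂z1 = -0.02968

p = softmax(z) = [0.4683, 0.06338, 0.4683]
p0 = 0.4683, p1 = 0.06338

∂p0/∂z1 = -p0 × p1 = -0.4683 × 0.06338 = -0.02968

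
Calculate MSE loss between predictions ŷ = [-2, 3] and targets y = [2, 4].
MSE = 8.5

MSE = (1/2)((-2-2)² + (3-4)²) = (1/2)(16 + 1) = 8.5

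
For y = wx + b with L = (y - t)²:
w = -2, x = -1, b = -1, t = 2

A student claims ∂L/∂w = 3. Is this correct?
Incorrect

y = (-2)(-1) + -1 = 1
∂L/∂y = 2(y - t) = 2(1 - 2) = -2
∂y/∂w = x = -1
∂L/∂w = -2 × -1 = 2

Claimed value: 3
Incorrect: The correct gradient is 2.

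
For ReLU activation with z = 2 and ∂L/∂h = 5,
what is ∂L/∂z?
∂L/∂z = 5

h = ReLU(2) = 2
Since z > 0: ∂h/∂z = 1
∂L/∂z = ∂L/∂h · ∂h/∂z = 5 × 1 = 5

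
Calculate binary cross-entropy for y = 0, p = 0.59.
L = 0.8916

L = -0·log(0.59) - 1·log(0.41) = -log(0.41) = 0.8916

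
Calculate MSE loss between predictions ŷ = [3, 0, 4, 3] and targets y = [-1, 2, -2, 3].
MSE = 14

MSE = (1/4)((3--1)² + (0-2)² + (4--2)² + (3-3)²) = (1/4)(16 + 4 + 36 + 0) = 14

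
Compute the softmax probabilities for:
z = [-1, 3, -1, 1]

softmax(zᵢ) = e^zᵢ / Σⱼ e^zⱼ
p = [0.0156, 0.8533, 0.0156, 0.1155]

exp(z) = [0.3679, 20.09, 0.3679, 2.718]
Sum = 23.54
p = [0.0156, 0.8533, 0.0156, 0.1155]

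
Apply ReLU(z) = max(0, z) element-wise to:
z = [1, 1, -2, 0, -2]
h = [1, 1, 0, 0, 0]

ReLU applied element-wise: max(0,1)=1, max(0,1)=1, max(0,-2)=0, max(0,0)=0, max(0,-2)=0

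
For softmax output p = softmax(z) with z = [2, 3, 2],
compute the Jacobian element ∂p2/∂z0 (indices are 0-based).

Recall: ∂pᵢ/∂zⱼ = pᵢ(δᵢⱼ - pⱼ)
∂p2/∂z0 = -0.04492

p = softmax(z) = [0.2119, 0.5761, 0.2119]
p2 = 0.2119, p0 = 0.2119

∂p2/∂z0 = -p2 × p0 = -0.2119 × 0.2119 = -0.04492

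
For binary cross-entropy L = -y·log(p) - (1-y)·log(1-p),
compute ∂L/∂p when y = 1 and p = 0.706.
∂L/∂p = -1.416

∂L/∂p = -y/p + (1-y)/(1-p) = -1/0.706 + 0 = -1.416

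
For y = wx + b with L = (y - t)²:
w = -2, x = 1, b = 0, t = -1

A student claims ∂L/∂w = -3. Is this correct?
Incorrect

y = (-2)(1) + 0 = -2
∂L/∂y = 2(y - t) = 2(-2 - -1) = -2
∂y/∂w = x = 1
∂L/∂w = -2 × 1 = -2

Claimed value: -3
Incorrect: The correct gradient is -2.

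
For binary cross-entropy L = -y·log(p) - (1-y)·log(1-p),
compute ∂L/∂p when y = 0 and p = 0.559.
∂L/∂p = 2.268

∂L/∂p = -y/p + (1-y)/(1-p) = 0 + 1/0.441 = 2.268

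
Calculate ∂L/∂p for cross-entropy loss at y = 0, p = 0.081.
∂L/∂p = 1.088

∂L/∂p = -y/p + (1-y)/(1-p) = 0 + 1/0.919 = 1.088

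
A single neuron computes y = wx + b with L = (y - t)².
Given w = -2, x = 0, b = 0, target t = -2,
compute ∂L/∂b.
∂L/∂b = 4

y = wx + b = (-2)(0) + 0 = 0
∂L/∂y = 2(y - t) = 2(0 - -2) = 4
∂y/∂b = 1
∂L/∂b = ∂L/∂y · ∂y/∂b = 4 × 1 = 4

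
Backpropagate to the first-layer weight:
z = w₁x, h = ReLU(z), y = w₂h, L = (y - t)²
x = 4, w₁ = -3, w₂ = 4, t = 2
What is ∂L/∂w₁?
∂L/∂w₁ = 0

Forward pass:
z = w₁x = -3×4 = -12
h = ReLU(-12) = 0
y = w₂h = 4×0 = 0

Backward pass:
∂L/∂y = 2(y - t) = 2(0 - 2) = -4
∂y/∂h = w₂ = 4
∂h/∂z = 0 (ReLU derivative)
∂z/∂w₁ = x = 4

∂L/∂w₁ = -4 × 4 × 0 × 4 = 0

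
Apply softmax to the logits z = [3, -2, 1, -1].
p = [0.8618, 0.0058, 0.1166, 0.0158]

exp(z) = [20.09, 0.1353, 2.718, 0.3679]
Sum = 23.31
p = [0.8618, 0.0058, 0.1166, 0.0158]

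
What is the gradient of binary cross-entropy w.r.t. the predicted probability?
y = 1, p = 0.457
∂L/∂p = -2.188

∂L/∂p = -y/p + (1-y)/(1-p) = -1/0.457 + 0 = -2.188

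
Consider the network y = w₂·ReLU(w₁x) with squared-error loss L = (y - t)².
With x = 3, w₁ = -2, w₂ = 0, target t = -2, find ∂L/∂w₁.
∂L/∂w₁ = 0

Forward pass:
z = w₁x = -2×3 = -6
h = ReLU(-6) = 0
y = w₂h = 0×0 = 0

Backward pass:
∂L/∂y = 2(y - t) = 2(0 - -2) = 4
∂y/∂h = w₂ = 0
∂h/∂z = 0 (ReLU derivative)
∂z/∂w₁ = x = 3

∂L/∂w₁ = 4 × 0 × 0 × 3 = 0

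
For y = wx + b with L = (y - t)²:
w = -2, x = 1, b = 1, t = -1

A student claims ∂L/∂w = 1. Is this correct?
Incorrect

y = (-2)(1) + 1 = -1
∂L/∂y = 2(y - t) = 2(-1 - -1) = 0
∂y/∂w = x = 1
∂L/∂w = 0 × 1 = 0

Claimed value: 1
Incorrect: The correct gradient is 0.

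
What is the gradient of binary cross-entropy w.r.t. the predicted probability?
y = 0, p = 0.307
∂L/∂p = 1.443

∂L/∂p = -y/p + (1-y)/(1-p) = 0 + 1/0.693 = 1.443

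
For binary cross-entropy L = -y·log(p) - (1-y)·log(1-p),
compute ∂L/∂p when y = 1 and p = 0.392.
∂L/∂p = -2.551

∂L/∂p = -y/p + (1-y)/(1-p) = -1/0.392 + 0 = -2.551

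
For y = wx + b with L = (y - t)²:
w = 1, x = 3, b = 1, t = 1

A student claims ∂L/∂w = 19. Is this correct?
Incorrect

y = (1)(3) + 1 = 4
∂L/∂y = 2(y - t) = 2(4 - 1) = 6
∂y/∂w = x = 3
∂L/∂w = 6 × 3 = 18

Claimed value: 19
Incorrect: The correct gradient is 18.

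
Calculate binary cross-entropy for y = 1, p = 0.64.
L = 0.4463

L = -1·log(0.64) - 0·log(0.36) = -log(0.64) = 0.4463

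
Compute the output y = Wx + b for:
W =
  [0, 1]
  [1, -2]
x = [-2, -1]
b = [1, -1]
y = [0, -1]

Wx = [0×-2 + 1×-1, 1×-2 + -2×-1]
   = [-1, 0]
y = Wx + b = [-1 + 1, 0 + -1] = [0, -1]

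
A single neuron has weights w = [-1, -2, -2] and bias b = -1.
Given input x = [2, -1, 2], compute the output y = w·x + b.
y = -5

y = (-1)(2) + (-2)(-1) + (-2)(2) + -1 = -5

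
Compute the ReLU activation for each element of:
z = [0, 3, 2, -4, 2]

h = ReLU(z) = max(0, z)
h = [0, 3, 2, 0, 2]

ReLU applied element-wise: max(0,0)=0, max(0,3)=3, max(0,2)=2, max(0,-4)=0, max(0,2)=2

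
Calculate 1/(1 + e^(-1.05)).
0.7408

sigmoid(1.05) = 1/(1 + e^(-1.05)) = 1/(1 + 0.3499) = 0.7408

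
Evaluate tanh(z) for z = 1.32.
0.8668

tanh(1.32) = (e^(1.32) - e^(-1.32))/(e^(1.32) + e^(-1.32)) = 0.8668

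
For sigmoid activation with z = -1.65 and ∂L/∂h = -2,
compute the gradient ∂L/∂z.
∂L/∂z = -0.2703

σ(-1.65) = 0.1611
σ'(-1.65) = σ(-1.65)(1 - σ(-1.65)) = 0.1611 × 0.8389 = 0.1352
∂L/∂z = ∂L/∂h · σ'(z) = -2 × 0.1352 = -0.2703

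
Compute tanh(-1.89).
-0.9554

tanh(-1.89) = (e^(-1.89) - e^(1.89))/(e^(-1.89) + e^(1.89)) = -0.9554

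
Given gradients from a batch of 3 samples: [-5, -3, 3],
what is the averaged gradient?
Average gradient = -1.667

Average = (1/3)(-5 + -3 + 3) = -5/3 = -1.667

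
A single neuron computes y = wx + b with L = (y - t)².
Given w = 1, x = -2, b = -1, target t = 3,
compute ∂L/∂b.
∂L/∂b = -12

y = wx + b = (1)(-2) + -1 = -3
∂L/∂y = 2(y - t) = 2(-3 - 3) = -12
∂y/∂b = 1
∂L/∂b = ∂L/∂y · ∂y/∂b = -12 × 1 = -12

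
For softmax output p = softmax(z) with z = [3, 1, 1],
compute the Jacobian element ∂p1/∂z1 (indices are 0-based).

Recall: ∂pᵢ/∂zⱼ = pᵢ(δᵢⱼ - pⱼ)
∂p1/∂z1 = 0.09516

p = softmax(z) = [0.787, 0.1065, 0.1065]
p1 = 0.1065

∂p1/∂z1 = p1(1 - p1) = 0.1065 × (1 - 0.1065) = 0.09516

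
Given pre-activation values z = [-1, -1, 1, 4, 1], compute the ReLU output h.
h = [0, 0, 1, 4, 1]

ReLU applied element-wise: max(0,-1)=0, max(0,-1)=0, max(0,1)=1, max(0,4)=4, max(0,1)=1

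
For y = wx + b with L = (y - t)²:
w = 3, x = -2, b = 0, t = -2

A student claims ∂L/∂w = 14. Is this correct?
Incorrect

y = (3)(-2) + 0 = -6
∂L/∂y = 2(y - t) = 2(-6 - -2) = -8
∂y/∂w = x = -2
∂L/∂w = -8 × -2 = 16

Claimed value: 14
Incorrect: The correct gradient is 16.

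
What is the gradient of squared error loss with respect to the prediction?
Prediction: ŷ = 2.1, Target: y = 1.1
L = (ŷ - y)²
∂L/∂ŷ = 2.0

∂L/∂ŷ = 2(ŷ - y) = 2(2.1 - 1.1) = 2(1.0) = 2.0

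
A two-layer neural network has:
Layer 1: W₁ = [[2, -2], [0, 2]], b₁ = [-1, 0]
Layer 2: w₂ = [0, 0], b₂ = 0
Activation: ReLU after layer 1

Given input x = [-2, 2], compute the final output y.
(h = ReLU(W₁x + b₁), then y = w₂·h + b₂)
y = 0

Layer 1 pre-activation: z₁ = [-9, 4]
After ReLU: h = [0, 4]
Layer 2 output: y = 0×0 + 0×4 + 0 = 0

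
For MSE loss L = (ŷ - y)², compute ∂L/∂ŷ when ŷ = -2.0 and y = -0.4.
∂L/∂ŷ = -3.2

∂L/∂ŷ = 2(ŷ - y) = 2(-2.0 - -0.4) = 2(-1.6) = -3.2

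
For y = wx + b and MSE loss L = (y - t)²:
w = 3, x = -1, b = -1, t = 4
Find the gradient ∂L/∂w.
∂L/∂w = 16

y = wx + b = (3)(-1) + -1 = -4
∂L/∂y = 2(y - t) = 2(-4 - 4) = -16
∂y/∂w = x = -1
∂L/∂w = ∂L/∂y · ∂y/∂w = -16 × -1 = 16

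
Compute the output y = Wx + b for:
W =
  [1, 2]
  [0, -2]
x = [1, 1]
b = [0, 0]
y = [3, -2]

Wx = [1×1 + 2×1, 0×1 + -2×1]
   = [3, -2]
y = Wx + b = [3 + 0, -2 + 0] = [3, -2]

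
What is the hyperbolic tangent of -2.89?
-0.9938

tanh(-2.89) = (e^(-2.89) - e^(2.89))/(e^(-2.89) + e^(2.89)) = -0.9938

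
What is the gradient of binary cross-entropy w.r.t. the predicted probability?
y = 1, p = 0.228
∂L/∂p = -4.386

∂L/∂p = -y/p + (1-y)/(1-p) = -1/0.228 + 0 = -4.386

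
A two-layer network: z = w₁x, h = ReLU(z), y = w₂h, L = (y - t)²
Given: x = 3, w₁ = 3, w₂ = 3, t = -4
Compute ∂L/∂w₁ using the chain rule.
∂L/∂w₁ = 558

Forward pass:
z = w₁x = 3×3 = 9
h = ReLU(9) = 9
y = w₂h = 3×9 = 27

Backward pass:
∂L/∂y = 2(y - t) = 2(27 - -4) = 62
∂y/∂h = w₂ = 3
∂h/∂z = 1 (ReLU derivative)
∂z/∂w₁ = x = 3

∂L/∂w₁ = 62 × 3 × 1 × 3 = 558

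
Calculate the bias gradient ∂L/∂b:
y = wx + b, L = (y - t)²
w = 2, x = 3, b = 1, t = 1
∂L/∂b = 12

y = wx + b = (2)(3) + 1 = 7
∂L/∂y = 2(y - t) = 2(7 - 1) = 12
∂y/∂b = 1
∂L/∂b = ∂L/∂y · ∂y/∂b = 12 × 1 = 12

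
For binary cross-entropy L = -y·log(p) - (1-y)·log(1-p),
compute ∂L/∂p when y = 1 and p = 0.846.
∂L/∂p = -1.182

∂L/∂p = -y/p + (1-y)/(1-p) = -1/0.846 + 0 = -1.182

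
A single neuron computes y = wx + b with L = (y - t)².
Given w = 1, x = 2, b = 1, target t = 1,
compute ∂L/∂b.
∂L/∂b = 4

y = wx + b = (1)(2) + 1 = 3
∂L/∂y = 2(y - t) = 2(3 - 1) = 4
∂y/∂b = 1
∂L/∂b = ∂L/∂y · ∂y/∂b = 4 × 1 = 4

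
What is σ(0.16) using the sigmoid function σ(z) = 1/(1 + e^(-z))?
0.5399

sigmoid(0.16) = 1/(1 + e^(-0.16)) = 1/(1 + 0.8521) = 0.5399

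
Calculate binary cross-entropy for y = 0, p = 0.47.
L = 0.6349

L = -0·log(0.47) - 1·log(0.53) = -log(0.53) = 0.6349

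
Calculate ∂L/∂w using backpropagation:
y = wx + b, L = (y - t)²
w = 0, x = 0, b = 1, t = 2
∂L/∂w = 0

y = wx + b = (0)(0) + 1 = 1
∂L/∂y = 2(y - t) = 2(1 - 2) = -2
∂y/∂w = x = 0
∂L/∂w = ∂L/∂y · ∂y/∂w = -2 × 0 = 0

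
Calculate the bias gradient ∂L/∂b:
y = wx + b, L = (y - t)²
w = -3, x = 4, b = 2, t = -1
∂L/∂b = -18

y = wx + b = (-3)(4) + 2 = -10
∂L/∂y = 2(y - t) = 2(-10 - -1) = -18
∂y/∂b = 1
∂L/∂b = ∂L/∂y · ∂y/∂b = -18 × 1 = -18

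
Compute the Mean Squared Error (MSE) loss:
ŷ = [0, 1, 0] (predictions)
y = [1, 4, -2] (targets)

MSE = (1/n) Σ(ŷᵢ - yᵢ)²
MSE = 4.667

MSE = (1/3)((0-1)² + (1-4)² + (0--2)²) = (1/3)(1 + 9 + 4) = 4.667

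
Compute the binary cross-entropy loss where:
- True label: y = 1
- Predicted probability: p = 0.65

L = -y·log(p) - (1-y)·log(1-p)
L = 0.4308

L = -1·log(0.65) - 0·log(0.35) = -log(0.65) = 0.4308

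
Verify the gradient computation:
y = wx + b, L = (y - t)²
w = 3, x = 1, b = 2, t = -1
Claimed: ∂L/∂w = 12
Correct

y = (3)(1) + 2 = 5
∂L/∂y = 2(y - t) = 2(5 - -1) = 12
∂y/∂w = x = 1
∂L/∂w = 12 × 1 = 12

Claimed value: 12
Correct: The correct gradient is 12.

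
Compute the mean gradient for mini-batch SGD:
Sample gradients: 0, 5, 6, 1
Average gradient = 3

Average = (1/4)(0 + 5 + 6 + 1) = 12/4 = 3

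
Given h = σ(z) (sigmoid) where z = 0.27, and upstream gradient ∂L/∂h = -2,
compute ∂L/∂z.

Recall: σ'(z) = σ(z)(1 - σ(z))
∂L/∂z = -0.491

σ(0.27) = 0.5671
σ'(0.27) = σ(0.27)(1 - σ(0.27)) = 0.5671 × 0.4329 = 0.2455
∂L/∂z = ∂L/∂h · σ'(z) = -2 × 0.2455 = -0.491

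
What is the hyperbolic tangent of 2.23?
0.9771

tanh(2.23) = (e^(2.23) - e^(-2.23))/(e^(2.23) + e^(-2.23)) = 0.9771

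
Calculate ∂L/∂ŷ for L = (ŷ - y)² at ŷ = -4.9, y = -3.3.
∂L/∂ŷ = -3.2

∂L/∂ŷ = 2(ŷ - y) = 2(-4.9 - -3.3) = 2(-1.6) = -3.2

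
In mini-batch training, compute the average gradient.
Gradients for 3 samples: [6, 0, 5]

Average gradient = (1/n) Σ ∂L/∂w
Average gradient = 3.667

Average = (1/3)(6 + 0 + 5) = 11/3 = 3.667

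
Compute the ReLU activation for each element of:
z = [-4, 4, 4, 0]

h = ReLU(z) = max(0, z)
h = [0, 4, 4, 0]

ReLU applied element-wise: max(0,-4)=0, max(0,4)=4, max(0,4)=4, max(0,0)=0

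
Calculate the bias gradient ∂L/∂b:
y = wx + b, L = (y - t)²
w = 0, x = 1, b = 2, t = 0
∂L/∂b = 4

y = wx + b = (0)(1) + 2 = 2
∂L/∂y = 2(y - t) = 2(2 - 0) = 4
∂y/∂b = 1
∂L/∂b = ∂L/∂y · ∂y/∂b = 4 × 1 = 4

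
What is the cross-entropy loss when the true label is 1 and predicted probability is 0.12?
L = 2.12

L = -1·log(0.12) - 0·log(0.88) = -log(0.12) = 2.12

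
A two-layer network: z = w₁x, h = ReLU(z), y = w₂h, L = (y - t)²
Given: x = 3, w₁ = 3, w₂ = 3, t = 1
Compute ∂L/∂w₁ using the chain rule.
∂L/∂w₁ = 468

Forward pass:
z = w₁x = 3×3 = 9
h = ReLU(9) = 9
y = w₂h = 3×9 = 27

Backward pass:
∂L/∂y = 2(y - t) = 2(27 - 1) = 52
∂y/∂h = w₂ = 3
∂h/∂z = 1 (ReLU derivative)
∂z/∂w₁ = x = 3

∂L/∂w₁ = 52 × 3 × 1 × 3 = 468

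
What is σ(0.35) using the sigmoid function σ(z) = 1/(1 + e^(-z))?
0.5866

sigmoid(0.35) = 1/(1 + e^(-0.35)) = 1/(1 + 0.7047) = 0.5866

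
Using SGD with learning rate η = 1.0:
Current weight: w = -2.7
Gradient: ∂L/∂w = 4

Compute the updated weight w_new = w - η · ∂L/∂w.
w_new = -6.7

w_new = w - η·∂L/∂w = -2.7 - 1.0×(4) = -2.7 - (4) = -6.7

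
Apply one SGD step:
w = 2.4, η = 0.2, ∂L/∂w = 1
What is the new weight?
w_new = 2.2

w_new = w - η·∂L/∂w = 2.4 - 0.2×(1) = 2.4 - (0.2) = 2.2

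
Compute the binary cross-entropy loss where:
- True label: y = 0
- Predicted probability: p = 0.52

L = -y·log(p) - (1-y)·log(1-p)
L = 0.734

L = -0·log(0.52) - 1·log(0.48) = -log(0.48) = 0.734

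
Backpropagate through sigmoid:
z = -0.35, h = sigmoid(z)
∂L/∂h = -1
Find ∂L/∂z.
∂L/∂z = -0.2425

σ(-0.35) = 0.4134
σ'(-0.35) = σ(-0.35)(1 - σ(-0.35)) = 0.4134 × 0.5866 = 0.2425
∂L/∂z = ∂L/∂h · σ'(z) = -1 × 0.2425 = -0.2425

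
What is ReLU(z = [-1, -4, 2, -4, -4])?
h = [0, 0, 2, 0, 0]

ReLU applied element-wise: max(0,-1)=0, max(0,-4)=0, max(0,2)=2, max(0,-4)=0, max(0,-4)=0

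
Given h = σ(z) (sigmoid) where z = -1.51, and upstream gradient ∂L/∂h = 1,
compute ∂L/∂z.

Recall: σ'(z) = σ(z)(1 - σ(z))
∂L/∂z = 0.1482

σ(-1.51) = 0.1809
σ'(-1.51) = σ(-1.51)(1 - σ(-1.51)) = 0.1809 × 0.8191 = 0.1482
∂L/∂z = ∂L/∂h · σ'(z) = 1 × 0.1482 = 0.1482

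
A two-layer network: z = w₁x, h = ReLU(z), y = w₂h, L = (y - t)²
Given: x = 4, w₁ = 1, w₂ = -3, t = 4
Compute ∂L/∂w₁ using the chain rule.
∂L/∂w₁ = 384

Forward pass:
z = w₁x = 1×4 = 4
h = ReLU(4) = 4
y = w₂h = -3×4 = -12

Backward pass:
∂L/∂y = 2(y - t) = 2(-12 - 4) = -32
∂y/∂h = w₂ = -3
∂h/∂z = 1 (ReLU derivative)
∂z/∂w₁ = x = 4

∂L/∂w₁ = -32 × -3 × 1 × 4 = 384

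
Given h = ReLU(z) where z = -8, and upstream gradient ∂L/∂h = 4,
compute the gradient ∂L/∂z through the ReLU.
∂L/∂z = 0

h = ReLU(-8) = 0
Since z < 0: ∂h/∂z = 0
∂L/∂z = ∂L/∂h · ∂h/∂z = 4 × 0 = 0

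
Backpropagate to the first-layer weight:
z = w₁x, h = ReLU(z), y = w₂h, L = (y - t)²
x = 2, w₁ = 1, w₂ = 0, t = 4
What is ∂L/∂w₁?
∂L/∂w₁ = 0

Forward pass:
z = w₁x = 1×2 = 2
h = ReLU(2) = 2
y = w₂h = 0×2 = 0

Backward pass:
∂L/∂y = 2(y - t) = 2(0 - 4) = -8
∂y/∂h = w₂ = 0
∂h/∂z = 1 (ReLU derivative)
∂z/∂w₁ = x = 2

∂L/∂w₁ = -8 × 0 × 1 × 2 = 0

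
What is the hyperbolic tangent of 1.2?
0.8337

tanh(1.2) = (e^(1.2) - e^(-1.2))/(e^(1.2) + e^(-1.2)) = 0.8337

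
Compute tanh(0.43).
0.4053

tanh(0.43) = (e^(0.43) - e^(-0.43))/(e^(0.43) + e^(-0.43)) = 0.4053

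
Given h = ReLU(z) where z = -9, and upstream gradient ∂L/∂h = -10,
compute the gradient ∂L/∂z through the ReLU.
∂L/∂z = 0

h = ReLU(-9) = 0
Since z < 0: ∂h/∂z = 0
∂L/∂z = ∂L/∂h · ∂h/∂z = -10 × 0 = 0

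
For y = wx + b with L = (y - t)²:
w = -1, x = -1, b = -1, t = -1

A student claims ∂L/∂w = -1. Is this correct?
Incorrect

y = (-1)(-1) + -1 = 0
∂L/∂y = 2(y - t) = 2(0 - -1) = 2
∂y/∂w = x = -1
∂L/∂w = 2 × -1 = -2

Claimed value: -1
Incorrect: The correct gradient is -2.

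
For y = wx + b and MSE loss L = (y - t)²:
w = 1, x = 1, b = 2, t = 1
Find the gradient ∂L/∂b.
∂L/∂b = 4

y = wx + b = (1)(1) + 2 = 3
∂L/∂y = 2(y - t) = 2(3 - 1) = 4
∂y/∂b = 1
∂L/∂b = ∂L/∂y · ∂y/∂b = 4 × 1 = 4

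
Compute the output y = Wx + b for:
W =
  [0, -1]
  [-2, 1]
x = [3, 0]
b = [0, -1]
y = [0, -7]

Wx = [0×3 + -1×0, -2×3 + 1×0]
   = [0, -6]
y = Wx + b = [0 + 0, -6 + -1] = [0, -7]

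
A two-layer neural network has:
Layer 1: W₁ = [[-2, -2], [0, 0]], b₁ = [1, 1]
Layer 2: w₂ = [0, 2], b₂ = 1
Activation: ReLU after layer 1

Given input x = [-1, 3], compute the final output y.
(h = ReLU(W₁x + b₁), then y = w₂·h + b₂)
y = 3

Layer 1 pre-activation: z₁ = [-3, 1]
After ReLU: h = [0, 1]
Layer 2 output: y = 0×0 + 2×1 + 1 = 3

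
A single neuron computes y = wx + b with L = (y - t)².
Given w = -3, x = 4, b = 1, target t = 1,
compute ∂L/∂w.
∂L/∂w = -96

y = wx + b = (-3)(4) + 1 = -11
∂L/∂y = 2(y - t) = 2(-11 - 1) = -24
∂y/∂w = x = 4
∂L/∂w = ∂L/∂y · ∂y/∂w = -24 × 4 = -96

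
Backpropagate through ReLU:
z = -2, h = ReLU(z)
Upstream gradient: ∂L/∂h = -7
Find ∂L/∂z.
∂L/∂z = 0

h = ReLU(-2) = 0
Since z < 0: ∂h/∂z = 0
∂L/∂z = ∂L/∂h · ∂h/∂z = -7 × 0 = 0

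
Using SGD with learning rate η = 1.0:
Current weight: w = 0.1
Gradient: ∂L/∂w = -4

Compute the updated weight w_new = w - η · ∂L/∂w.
w_new = 4.1

w_new = w - η·∂L/∂w = 0.1 - 1.0×(-4) = 0.1 - (-4) = 4.1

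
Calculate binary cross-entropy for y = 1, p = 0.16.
L = 1.833

L = -1·log(0.16) - 0·log(0.84) = -log(0.16) = 1.833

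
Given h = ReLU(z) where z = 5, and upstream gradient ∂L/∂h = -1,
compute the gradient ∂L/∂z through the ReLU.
∂L/∂z = -1

h = ReLU(5) = 5
Since z > 0: ∂h/∂z = 1
∂L/∂z = ∂L/∂h · ∂h/∂z = -1 × 1 = -1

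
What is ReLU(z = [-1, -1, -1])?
h = [0, 0, 0]

ReLU applied element-wise: max(0,-1)=0, max(0,-1)=0, max(0,-1)=0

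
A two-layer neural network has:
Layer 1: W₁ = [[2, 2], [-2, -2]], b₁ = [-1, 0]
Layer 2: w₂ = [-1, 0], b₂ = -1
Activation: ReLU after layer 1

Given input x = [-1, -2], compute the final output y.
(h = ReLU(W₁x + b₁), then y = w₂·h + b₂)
y = -1

Layer 1 pre-activation: z₁ = [-7, 6]
After ReLU: h = [0, 6]
Layer 2 output: y = -1×0 + 0×6 + -1 = -1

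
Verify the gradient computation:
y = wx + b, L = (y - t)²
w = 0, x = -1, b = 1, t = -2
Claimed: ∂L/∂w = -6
Correct

y = (0)(-1) + 1 = 1
∂L/∂y = 2(y - t) = 2(1 - -2) = 6
∂y/∂w = x = -1
∂L/∂w = 6 × -1 = -6

Claimed value: -6
Correct: The correct gradient is -6.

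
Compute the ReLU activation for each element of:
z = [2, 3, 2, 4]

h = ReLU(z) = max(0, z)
h = [2, 3, 2, 4]

ReLU applied element-wise: max(0,2)=2, max(0,3)=3, max(0,2)=2, max(0,4)=4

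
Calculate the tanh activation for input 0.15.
0.1489

tanh(0.15) = (e^(0.15) - e^(-0.15))/(e^(0.15) + e^(-0.15)) = 0.1489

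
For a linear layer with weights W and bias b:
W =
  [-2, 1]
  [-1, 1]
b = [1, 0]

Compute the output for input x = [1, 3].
y = [2, 2]

Wx = [-2×1 + 1×3, -1×1 + 1×3]
   = [1, 2]
y = Wx + b = [1 + 1, 2 + 0] = [2, 2]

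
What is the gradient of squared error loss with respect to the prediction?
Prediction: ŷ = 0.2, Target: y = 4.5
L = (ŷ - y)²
∂L/∂ŷ = -8.6

∂L/∂ŷ = 2(ŷ - y) = 2(0.2 - 4.5) = 2(-4.3) = -8.6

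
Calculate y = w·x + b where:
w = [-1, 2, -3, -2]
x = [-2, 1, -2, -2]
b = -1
y = 13

y = (-1)(-2) + (2)(1) + (-3)(-2) + (-2)(-2) + -1 = 13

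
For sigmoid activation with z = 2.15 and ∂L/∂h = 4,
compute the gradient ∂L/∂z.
∂L/∂z = 0.3738

σ(2.15) = 0.8957
σ'(2.15) = σ(2.15)(1 - σ(2.15)) = 0.8957 × 0.1043 = 0.09345
∂L/∂z = ∂L/∂h · σ'(z) = 4 × 0.09345 = 0.3738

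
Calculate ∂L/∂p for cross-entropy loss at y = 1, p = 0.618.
∂L/∂p = -1.618

∂L/∂p = -y/p + (1-y)/(1-p) = -1/0.618 + 0 = -1.618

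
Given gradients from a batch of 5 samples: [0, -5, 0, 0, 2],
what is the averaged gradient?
Average gradient = -0.6

Average = (1/5)(0 + -5 + 0 + 0 + 2) = -3/5 = -0.6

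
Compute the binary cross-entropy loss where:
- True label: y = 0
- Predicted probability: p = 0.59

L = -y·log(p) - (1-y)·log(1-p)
L = 0.8916

L = -0·log(0.59) - 1·log(0.41) = -log(0.41) = 0.8916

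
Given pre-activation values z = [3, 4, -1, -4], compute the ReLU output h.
h = [3, 4, 0, 0]

ReLU applied element-wise: max(0,3)=3, max(0,4)=4, max(0,-1)=0, max(0,-4)=0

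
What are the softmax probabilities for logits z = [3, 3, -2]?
p = [0.4983, 0.4983, 0.0034]

exp(z) = [20.09, 20.09, 0.1353]
Sum = 40.31
p = [0.4983, 0.4983, 0.0034]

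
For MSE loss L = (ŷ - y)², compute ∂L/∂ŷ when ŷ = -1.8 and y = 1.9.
∂L/∂ŷ = -7.4

∂L/∂ŷ = 2(ŷ - y) = 2(-1.8 - 1.9) = 2(-3.7) = -7.4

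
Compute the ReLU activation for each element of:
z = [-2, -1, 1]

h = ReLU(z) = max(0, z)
h = [0, 0, 1]

ReLU applied element-wise: max(0,-2)=0, max(0,-1)=0, max(0,1)=1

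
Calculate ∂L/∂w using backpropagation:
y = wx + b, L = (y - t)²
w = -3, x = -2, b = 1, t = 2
∂L/∂w = -20

y = wx + b = (-3)(-2) + 1 = 7
∂L/∂y = 2(y - t) = 2(7 - 2) = 10
∂y/∂w = x = -2
∂L/∂w = ∂L/∂y · ∂y/∂w = 10 × -2 = -20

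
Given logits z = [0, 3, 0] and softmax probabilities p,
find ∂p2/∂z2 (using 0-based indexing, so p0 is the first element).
∂p2/∂z2 = 0.04323

p = softmax(z) = [0.04528, 0.9094, 0.04528]
p2 = 0.04528

∂p2/∂z2 = p2(1 - p2) = 0.04528 × (1 - 0.04528) = 0.04323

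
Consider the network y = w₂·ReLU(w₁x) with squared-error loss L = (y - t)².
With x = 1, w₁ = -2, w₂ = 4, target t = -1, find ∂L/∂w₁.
∂L/∂w₁ = 0

Forward pass:
z = w₁x = -2×1 = -2
h = ReLU(-2) = 0
y = w₂h = 4×0 = 0

Backward pass:
∂L/∂y = 2(y - t) = 2(0 - -1) = 2
∂y/∂h = w₂ = 4
∂h/∂z = 0 (ReLU derivative)
∂z/∂w₁ = x = 1

∂L/∂w₁ = 2 × 4 × 0 × 1 = 0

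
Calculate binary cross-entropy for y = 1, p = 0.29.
L = 1.238

L = -1·log(0.29) - 0·log(0.71) = -log(0.29) = 1.238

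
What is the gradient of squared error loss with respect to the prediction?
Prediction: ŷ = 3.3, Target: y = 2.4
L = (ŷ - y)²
∂L/∂ŷ = 1.8

∂L/∂ŷ = 2(ŷ - y) = 2(3.3 - 2.4) = 2(0.9) = 1.8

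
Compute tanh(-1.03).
-0.7739

tanh(-1.03) = (e^(-1.03) - e^(1.03))/(e^(-1.03) + e^(1.03)) = -0.7739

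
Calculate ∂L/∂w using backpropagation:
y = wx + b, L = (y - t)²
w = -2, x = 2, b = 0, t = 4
∂L/∂w = -32

y = wx + b = (-2)(2) + 0 = -4
∂L/∂y = 2(y - t) = 2(-4 - 4) = -16
∂y/∂w = x = 2
∂L/∂w = ∂L/∂y · ∂y/∂w = -16 × 2 = -32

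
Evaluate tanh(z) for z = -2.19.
-0.9753

tanh(-2.19) = (e^(-2.19) - e^(2.19))/(e^(-2.19) + e^(2.19)) = -0.9753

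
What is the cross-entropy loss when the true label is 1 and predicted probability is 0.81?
L = 0.2107

L = -1·log(0.81) - 0·log(0.19) = -log(0.81) = 0.2107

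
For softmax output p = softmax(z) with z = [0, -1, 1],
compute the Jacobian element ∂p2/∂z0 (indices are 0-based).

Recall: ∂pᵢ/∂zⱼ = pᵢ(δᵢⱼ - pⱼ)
∂p2/∂z0 = -0.1628

p = softmax(z) = [0.2447, 0.09003, 0.6652]
p2 = 0.6652, p0 = 0.2447

∂p2/∂z0 = -p2 × p0 = -0.6652 × 0.2447 = -0.1628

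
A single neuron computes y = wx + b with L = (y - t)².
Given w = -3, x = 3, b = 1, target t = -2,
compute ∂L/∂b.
∂L/∂b = -12

y = wx + b = (-3)(3) + 1 = -8
∂L/∂y = 2(y - t) = 2(-8 - -2) = -12
∂y/∂b = 1
∂L/∂b = ∂L/∂y · ∂y/∂b = -12 × 1 = -12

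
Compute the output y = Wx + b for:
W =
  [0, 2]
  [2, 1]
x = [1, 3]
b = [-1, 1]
y = [5, 6]

Wx = [0×1 + 2×3, 2×1 + 1×3]
   = [6, 5]
y = Wx + b = [6 + -1, 5 + 1] = [5, 6]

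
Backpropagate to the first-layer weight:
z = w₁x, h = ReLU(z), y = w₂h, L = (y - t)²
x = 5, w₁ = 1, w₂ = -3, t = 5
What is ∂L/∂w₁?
∂L/∂w₁ = 600

Forward pass:
z = w₁x = 1×5 = 5
h = ReLU(5) = 5
y = w₂h = -3×5 = -15

Backward pass:
∂L/∂y = 2(y - t) = 2(-15 - 5) = -40
∂y/∂h = w₂ = -3
∂h/∂z = 1 (ReLU derivative)
∂z/∂w₁ = x = 5

∂L/∂w₁ = -40 × -3 × 1 × 5 = 600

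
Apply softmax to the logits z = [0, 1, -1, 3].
p = [0.0414, 0.1125, 0.0152, 0.831]

exp(z) = [1, 2.718, 0.3679, 20.09]
Sum = 24.17
p = [0.0414, 0.1125, 0.0152, 0.831]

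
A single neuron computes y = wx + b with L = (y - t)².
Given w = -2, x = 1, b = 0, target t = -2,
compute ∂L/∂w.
∂L/∂w = 0

y = wx + b = (-2)(1) + 0 = -2
∂L/∂y = 2(y - t) = 2(-2 - -2) = 0
∂y/∂w = x = 1
∂L/∂w = ∂L/∂y · ∂y/∂w = 0 × 1 = 0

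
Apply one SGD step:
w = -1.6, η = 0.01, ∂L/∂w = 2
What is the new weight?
w_new = -1.62

w_new = w - η·∂L/∂w = -1.6 - 0.01×(2) = -1.6 - (0.02) = -1.62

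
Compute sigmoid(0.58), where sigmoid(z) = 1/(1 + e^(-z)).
0.6411

sigmoid(0.58) = 1/(1 + e^(-0.58)) = 1/(1 + 0.5599) = 0.6411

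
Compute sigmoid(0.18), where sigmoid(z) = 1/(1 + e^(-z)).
0.5449

sigmoid(0.18) = 1/(1 + e^(-0.18)) = 1/(1 + 0.8353) = 0.5449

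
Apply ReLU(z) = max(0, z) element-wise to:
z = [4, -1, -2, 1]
h = [4, 0, 0, 1]

ReLU applied element-wise: max(0,4)=4, max(0,-1)=0, max(0,-2)=0, max(0,1)=1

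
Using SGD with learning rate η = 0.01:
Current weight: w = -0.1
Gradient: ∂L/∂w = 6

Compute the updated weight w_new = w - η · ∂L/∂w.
w_new = -0.16

w_new = w - η·∂L/∂w = -0.1 - 0.01×(6) = -0.1 - (0.06) = -0.16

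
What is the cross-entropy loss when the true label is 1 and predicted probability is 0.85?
L = 0.1625

L = -1·log(0.85) - 0·log(0.15) = -log(0.85) = 0.1625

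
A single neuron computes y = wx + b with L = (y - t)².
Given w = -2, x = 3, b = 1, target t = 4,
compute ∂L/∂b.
∂L/∂b = -18

y = wx + b = (-2)(3) + 1 = -5
∂L/∂y = 2(y - t) = 2(-5 - 4) = -18
∂y/∂b = 1
∂L/∂b = ∂L/∂y · ∂y/∂b = -18 × 1 = -18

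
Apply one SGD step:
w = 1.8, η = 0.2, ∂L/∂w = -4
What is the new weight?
w_new = 2.6

w_new = w - η·∂L/∂w = 1.8 - 0.2×(-4) = 1.8 - (-0.8) = 2.6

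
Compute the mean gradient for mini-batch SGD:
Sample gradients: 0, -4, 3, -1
Average gradient = -0.5

Average = (1/4)(0 + -4 + 3 + -1) = -2/4 = -0.5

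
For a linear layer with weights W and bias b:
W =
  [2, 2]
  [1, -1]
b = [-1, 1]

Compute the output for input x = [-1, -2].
y = [-7, 2]

Wx = [2×-1 + 2×-2, 1×-1 + -1×-2]
   = [-6, 1]
y = Wx + b = [-6 + -1, 1 + 1] = [-7, 2]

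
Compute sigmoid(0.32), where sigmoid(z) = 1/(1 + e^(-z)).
0.5793

sigmoid(0.32) = 1/(1 + e^(-0.32)) = 1/(1 + 0.7261) = 0.5793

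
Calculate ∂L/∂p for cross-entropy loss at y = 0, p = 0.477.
∂L/∂p = 1.912

∂L/∂p = -y/p + (1-y)/(1-p) = 0 + 1/0.523 = 1.912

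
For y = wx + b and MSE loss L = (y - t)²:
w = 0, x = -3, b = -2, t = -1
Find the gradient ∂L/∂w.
∂L/∂w = 6

y = wx + b = (0)(-3) + -2 = -2
∂L/∂y = 2(y - t) = 2(-2 - -1) = -2
∂y/∂w = x = -3
∂L/∂w = ∂L/∂y · ∂y/∂w = -2 × -3 = 6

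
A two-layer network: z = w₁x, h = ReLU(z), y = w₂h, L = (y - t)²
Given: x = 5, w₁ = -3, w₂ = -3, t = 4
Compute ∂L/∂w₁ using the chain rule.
∂L/∂w₁ = 0

Forward pass:
z = w₁x = -3×5 = -15
h = ReLU(-15) = 0
y = w₂h = -3×0 = 0

Backward pass:
∂L/∂y = 2(y - t) = 2(0 - 4) = -8
∂y/∂h = w₂ = -3
∂h/∂z = 0 (ReLU derivative)
∂z/∂w₁ = x = 5

∂L/∂w₁ = -8 × -3 × 0 × 5 = 0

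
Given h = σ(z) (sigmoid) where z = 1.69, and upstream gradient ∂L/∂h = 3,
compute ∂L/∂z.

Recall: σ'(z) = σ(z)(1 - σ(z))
∂L/∂z = 0.3945

σ(1.69) = 0.8442
σ'(1.69) = σ(1.69)(1 - σ(1.69)) = 0.8442 × 0.1558 = 0.1315
∂L/∂z = ∂L/∂h · σ'(z) = 3 × 0.1315 = 0.3945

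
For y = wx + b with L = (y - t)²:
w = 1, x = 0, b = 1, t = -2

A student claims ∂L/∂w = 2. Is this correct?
Incorrect

y = (1)(0) + 1 = 1
∂L/∂y = 2(y - t) = 2(1 - -2) = 6
∂y/∂w = x = 0
∂L/∂w = 6 × 0 = 0

Claimed value: 2
Incorrect: The correct gradient is 0.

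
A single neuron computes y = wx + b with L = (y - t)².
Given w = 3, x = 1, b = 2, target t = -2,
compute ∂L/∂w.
∂L/∂w = 14

y = wx + b = (3)(1) + 2 = 5
∂L/∂y = 2(y - t) = 2(5 - -2) = 14
∂y/∂w = x = 1
∂L/∂w = ∂L/∂y · ∂y/∂w = 14 × 1 = 14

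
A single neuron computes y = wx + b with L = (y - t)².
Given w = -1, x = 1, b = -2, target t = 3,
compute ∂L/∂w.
∂L/∂w = -12

y = wx + b = (-1)(1) + -2 = -3
∂L/∂y = 2(y - t) = 2(-3 - 3) = -12
∂y/∂w = x = 1
∂L/∂w = ∂L/∂y · ∂y/∂w = -12 × 1 = -12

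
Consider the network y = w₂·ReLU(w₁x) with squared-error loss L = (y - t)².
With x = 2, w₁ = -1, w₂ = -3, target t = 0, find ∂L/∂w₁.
∂L/∂w₁ = 0

Forward pass:
z = w₁x = -1×2 = -2
h = ReLU(-2) = 0
y = w₂h = -3×0 = 0

Backward pass:
∂L/∂y = 2(y - t) = 2(0 - 0) = 0
∂y/∂h = w₂ = -3
∂h/∂z = 0 (ReLU derivative)
∂z/∂w₁ = x = 2

∂L/∂w₁ = 0 × -3 × 0 × 2 = 0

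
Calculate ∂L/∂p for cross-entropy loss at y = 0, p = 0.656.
∂L/∂p = 2.907

∂L/∂p = -y/p + (1-y)/(1-p) = 0 + 1/0.344 = 2.907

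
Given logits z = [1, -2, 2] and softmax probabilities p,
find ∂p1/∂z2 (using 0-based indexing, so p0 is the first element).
∂p1/∂z2 = -0.009532

p = softmax(z) = [0.2654, 0.01321, 0.7214]
p1 = 0.01321, p2 = 0.7214

∂p1/∂z2 = -p1 × p2 = -0.01321 × 0.7214 = -0.009532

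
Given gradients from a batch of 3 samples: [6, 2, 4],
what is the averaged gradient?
Average gradient = 4

Average = (1/3)(6 + 2 + 4) = 12/3 = 4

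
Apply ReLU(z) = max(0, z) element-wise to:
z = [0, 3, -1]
h = [0, 3, 0]

ReLU applied element-wise: max(0,0)=0, max(0,3)=3, max(0,-1)=0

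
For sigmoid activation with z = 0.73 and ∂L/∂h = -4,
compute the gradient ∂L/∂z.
∂L/∂z = -0.8778

σ(0.73) = 0.6748
σ'(0.73) = σ(0.73)(1 - σ(0.73)) = 0.6748 × 0.3252 = 0.2194
∂L/∂z = ∂L/∂h · σ'(z) = -4 × 0.2194 = -0.8778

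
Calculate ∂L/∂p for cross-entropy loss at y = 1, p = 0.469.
∂L/∂p = -2.132

∂L/∂p = -y/p + (1-y)/(1-p) = -1/0.469 + 0 = -2.132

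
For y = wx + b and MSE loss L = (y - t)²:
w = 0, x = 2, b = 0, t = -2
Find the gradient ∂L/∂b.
∂L/∂b = 4

y = wx + b = (0)(2) + 0 = 0
∂L/∂y = 2(y - t) = 2(0 - -2) = 4
∂y/∂b = 1
∂L/∂b = ∂L/∂y · ∂y/∂b = 4 × 1 = 4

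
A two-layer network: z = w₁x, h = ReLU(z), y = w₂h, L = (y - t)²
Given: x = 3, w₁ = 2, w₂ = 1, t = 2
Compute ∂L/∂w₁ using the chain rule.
∂L/∂w₁ = 24

Forward pass:
z = w₁x = 2×3 = 6
h = ReLU(6) = 6
y = w₂h = 1×6 = 6

Backward pass:
∂L/∂y = 2(y - t) = 2(6 - 2) = 8
∂y/∂h = w₂ = 1
∂h/∂z = 1 (ReLU derivative)
∂z/∂w₁ = x = 3

∂L/∂w₁ = 8 × 1 × 1 × 3 = 24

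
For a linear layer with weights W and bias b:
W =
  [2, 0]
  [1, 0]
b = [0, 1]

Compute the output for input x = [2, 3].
y = [4, 3]

Wx = [2×2 + 0×3, 1×2 + 0×3]
   = [4, 2]
y = Wx + b = [4 + 0, 2 + 1] = [4, 3]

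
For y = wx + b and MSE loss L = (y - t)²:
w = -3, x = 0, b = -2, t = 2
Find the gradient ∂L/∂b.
∂L/∂b = -8

y = wx + b = (-3)(0) + -2 = -2
∂L/∂y = 2(y - t) = 2(-2 - 2) = -8
∂y/∂b = 1
∂L/∂b = ∂L/∂y · ∂y/∂b = -8 × 1 = -8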